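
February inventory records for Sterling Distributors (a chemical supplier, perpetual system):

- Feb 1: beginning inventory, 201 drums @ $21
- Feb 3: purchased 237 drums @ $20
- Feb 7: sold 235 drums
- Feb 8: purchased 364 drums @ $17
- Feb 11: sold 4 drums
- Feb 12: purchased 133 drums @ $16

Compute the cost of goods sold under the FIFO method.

COGS = $4,981

Feb 7, 235 sold [FIFO — oldest first]: 201 @ $21 + 34 @ $20 = $4,901
Feb 11, 4 sold [FIFO — oldest first]: 4 @ $20 = $80
Total COGS = $4,901 + $80 = $4,981
Ending inventory: 199 @ $20 + 364 @ $17 + 133 @ $16 = $12,296
Check: goods available $17,277 = COGS $4,981 + ending $12,296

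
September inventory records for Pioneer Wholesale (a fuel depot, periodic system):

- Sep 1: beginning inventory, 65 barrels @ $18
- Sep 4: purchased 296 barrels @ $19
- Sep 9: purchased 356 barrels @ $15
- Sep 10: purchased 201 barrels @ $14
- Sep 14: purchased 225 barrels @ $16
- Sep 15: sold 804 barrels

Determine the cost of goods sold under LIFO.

Sep 15, 804 sold [LIFO — newest first]: 225 @ $16 + 201 @ $14 + 356 @ $15 + 22 @ $19 = $12,172
Ending inventory: 65 @ $18 + 274 @ $19 = $6,376

COGS = $12,172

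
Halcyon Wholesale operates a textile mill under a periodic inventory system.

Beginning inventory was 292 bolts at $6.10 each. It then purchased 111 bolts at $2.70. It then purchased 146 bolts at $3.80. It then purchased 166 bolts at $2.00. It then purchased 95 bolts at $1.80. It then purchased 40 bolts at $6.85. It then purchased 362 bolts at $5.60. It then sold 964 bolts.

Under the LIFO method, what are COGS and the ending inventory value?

Sale 1 (964) [LIFO — newest first]: 362 @ $5.60 + 40 @ $6.85 + 95 @ $1.80 + 166 @ $2.00 + 146 @ $3.80 + 111 @ $2.70 + 44 @ $6.10 = $3,927.10
Ending inventory: 248 @ $6.10 = $1,512.80
Check: goods available $5,439.90 = COGS $3,927.10 + ending $1,512.80

COGS = $3,927.10; ending inventory = $1,512.80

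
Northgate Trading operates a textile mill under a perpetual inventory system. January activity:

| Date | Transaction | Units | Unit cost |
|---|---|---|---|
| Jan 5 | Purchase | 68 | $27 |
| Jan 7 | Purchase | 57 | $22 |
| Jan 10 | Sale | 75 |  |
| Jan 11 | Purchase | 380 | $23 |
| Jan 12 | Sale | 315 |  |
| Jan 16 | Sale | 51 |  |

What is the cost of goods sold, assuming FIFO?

COGS = $10,358

Jan 10, 75 sold [FIFO — oldest first]: 68 @ $27 + 7 @ $22 = $1,990
Jan 12, 315 sold [FIFO — oldest first]: 50 @ $22 + 265 @ $23 = $7,195
Jan 16, 51 sold [FIFO — oldest first]: 51 @ $23 = $1,173
Total COGS = $1,990 + $7,195 + $1,173 = $10,358
Ending inventory: 64 @ $23 = $1,472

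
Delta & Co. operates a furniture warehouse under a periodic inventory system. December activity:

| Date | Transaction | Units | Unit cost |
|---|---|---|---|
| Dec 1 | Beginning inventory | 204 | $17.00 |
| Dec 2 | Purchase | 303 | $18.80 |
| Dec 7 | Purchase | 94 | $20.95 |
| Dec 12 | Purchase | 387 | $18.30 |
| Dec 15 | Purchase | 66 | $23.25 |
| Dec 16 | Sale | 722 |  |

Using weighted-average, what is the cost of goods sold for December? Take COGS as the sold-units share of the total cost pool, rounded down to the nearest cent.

Dec 16, sell 722: 722/1054 × $19,750.30 → $13,529.14
Ending inventory (cost pool remaining) = $6,221.16

COGS = $13,529.14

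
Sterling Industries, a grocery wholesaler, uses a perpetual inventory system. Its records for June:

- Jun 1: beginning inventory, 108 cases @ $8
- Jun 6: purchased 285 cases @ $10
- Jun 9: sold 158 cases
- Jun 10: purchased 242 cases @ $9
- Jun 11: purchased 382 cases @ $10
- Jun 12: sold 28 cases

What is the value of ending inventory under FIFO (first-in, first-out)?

Jun 9, 158 sold [FIFO — oldest first]: 108 @ $8 + 50 @ $10 = $1,364
Jun 12, 28 sold [FIFO — oldest first]: 28 @ $10 = $280
Total COGS = $1,364 + $280 = $1,644
Ending inventory: 207 @ $10 + 242 @ $9 + 382 @ $10 = $8,068

Ending inventory = $8,068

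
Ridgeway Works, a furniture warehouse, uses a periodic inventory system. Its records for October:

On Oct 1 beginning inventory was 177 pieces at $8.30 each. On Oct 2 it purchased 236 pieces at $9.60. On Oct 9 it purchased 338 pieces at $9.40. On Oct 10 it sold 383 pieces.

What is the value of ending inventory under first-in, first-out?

Ending inventory = $3,465.20

Oct 10, 383 sold [FIFO — oldest first]: 177 @ $8.30 + 206 @ $9.60 = $3,446.70
Ending inventory: 30 @ $9.60 + 338 @ $9.40 = $3,465.20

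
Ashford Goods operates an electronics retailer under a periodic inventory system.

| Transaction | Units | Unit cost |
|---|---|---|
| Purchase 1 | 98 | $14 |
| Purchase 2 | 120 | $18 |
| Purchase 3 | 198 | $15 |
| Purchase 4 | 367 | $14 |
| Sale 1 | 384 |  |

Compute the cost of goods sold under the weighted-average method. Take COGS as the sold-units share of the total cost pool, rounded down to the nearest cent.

COGS = $5,708.50

Sale 1, sell 384: 384/783 × $11,640.00 → $5,708.50
Ending inventory (cost pool remaining) = $5,931.50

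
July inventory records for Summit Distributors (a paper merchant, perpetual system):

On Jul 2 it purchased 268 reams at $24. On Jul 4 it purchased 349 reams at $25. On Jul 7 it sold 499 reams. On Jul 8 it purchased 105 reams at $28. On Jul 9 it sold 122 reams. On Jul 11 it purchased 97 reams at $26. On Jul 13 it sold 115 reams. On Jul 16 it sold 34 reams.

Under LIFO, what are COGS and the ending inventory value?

Jul 7, 499 sold [LIFO — newest first]: 349 @ $25 + 150 @ $24 = $12,325
Jul 9, 122 sold [LIFO — newest first]: 105 @ $28 + 17 @ $24 = $3,348
Jul 13, 115 sold [LIFO — newest first]: 97 @ $26 + 18 @ $24 = $2,954
Jul 16, 34 sold [LIFO — newest first]: 34 @ $24 = $816
Total COGS = $12,325 + $3,348 + $2,954 + $816 = $19,443
Ending inventory: 49 @ $24 = $1,176

COGS = $19,443; ending inventory = $1,176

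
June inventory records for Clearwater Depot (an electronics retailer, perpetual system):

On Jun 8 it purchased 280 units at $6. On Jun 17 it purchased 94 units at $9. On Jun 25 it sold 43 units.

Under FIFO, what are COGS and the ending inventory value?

Jun 25, 43 sold [FIFO — oldest first]: 43 @ $6 = $258
Ending inventory: 237 @ $6 + 94 @ $9 = $2,268
Check: goods available $2,526 = COGS $258 + ending $2,268

COGS = $258; ending inventory = $2,268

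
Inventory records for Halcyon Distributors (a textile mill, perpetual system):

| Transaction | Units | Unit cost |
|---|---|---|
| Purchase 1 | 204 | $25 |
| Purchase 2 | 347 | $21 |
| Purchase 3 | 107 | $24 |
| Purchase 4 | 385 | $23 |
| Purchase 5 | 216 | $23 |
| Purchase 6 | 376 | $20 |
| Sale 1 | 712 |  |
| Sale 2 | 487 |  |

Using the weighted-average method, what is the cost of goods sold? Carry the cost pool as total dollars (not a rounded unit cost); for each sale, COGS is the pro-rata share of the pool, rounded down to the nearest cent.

After Purchase 1: 204 on hand, pool $5,100.00 (≈ $25.0000 each)
After Purchase 2: 551 on hand, pool $12,387.00 (≈ $22.4809 each)
After Purchase 3: 658 on hand, pool $14,955.00 (≈ $22.7280 each)
After Purchase 4: 1043 on hand, pool $23,810.00 (≈ $22.8284 each)
After Purchase 5: 1259 on hand, pool $28,778.00 (≈ $22.8578 each)
After Purchase 6: 1635 on hand, pool $36,298.00 (≈ $22.2006 each)
Sale 1, sell 712: 712/1635 × $36,298.00 → $15,806.83
Sale 2, sell 487: 487/923 × $20,491.17 → $10,811.70
Total COGS = $15,806.83 + $10,811.70 = $26,618.53
Ending inventory (cost pool remaining) = $9,679.47
Check: goods available $36,298.00 = COGS $26,618.53 + ending $9,679.47

COGS = $26,618.53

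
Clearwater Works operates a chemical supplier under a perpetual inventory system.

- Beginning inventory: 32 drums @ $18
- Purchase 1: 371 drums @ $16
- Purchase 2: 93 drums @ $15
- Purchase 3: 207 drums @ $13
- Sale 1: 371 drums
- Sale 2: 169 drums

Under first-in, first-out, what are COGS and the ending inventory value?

Sale 1 (371) [FIFO — oldest first]: 32 @ $18 + 339 @ $16 = $6,000
Sale 2 (169) [FIFO — oldest first]: 32 @ $16 + 93 @ $15 + 44 @ $13 = $2,479
Total COGS = $6,000 + $2,479 = $8,479
Ending inventory: 163 @ $13 = $2,119

COGS = $8,479; ending inventory = $2,119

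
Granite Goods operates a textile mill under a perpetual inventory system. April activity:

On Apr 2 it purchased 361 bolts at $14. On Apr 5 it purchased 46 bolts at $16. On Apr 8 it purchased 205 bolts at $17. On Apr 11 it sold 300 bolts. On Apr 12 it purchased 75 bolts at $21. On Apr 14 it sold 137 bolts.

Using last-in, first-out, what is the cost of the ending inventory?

Ending inventory = $3,500

Apr 11, 300 sold [LIFO — newest first]: 205 @ $17 + 46 @ $16 + 49 @ $14 = $4,907
Apr 14, 137 sold [LIFO — newest first]: 75 @ $21 + 62 @ $14 = $2,443
Total COGS = $4,907 + $2,443 = $7,350
Ending inventory: 250 @ $14 = $3,500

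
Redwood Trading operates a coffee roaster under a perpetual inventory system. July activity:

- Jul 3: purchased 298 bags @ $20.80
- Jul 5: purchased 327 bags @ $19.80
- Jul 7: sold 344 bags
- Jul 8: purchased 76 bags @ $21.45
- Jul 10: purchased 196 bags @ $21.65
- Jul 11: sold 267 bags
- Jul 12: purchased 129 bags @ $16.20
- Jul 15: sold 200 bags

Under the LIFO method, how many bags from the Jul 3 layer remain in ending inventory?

Jul 7, 344 sold [LIFO — newest first]: 327 @ $19.80 + 17 @ $20.80 = $6,828.20
Jul 11, 267 sold [LIFO — newest first]: 196 @ $21.65 + 71 @ $21.45 = $5,766.35
Jul 15, 200 sold [LIFO — newest first]: 129 @ $16.20 + 5 @ $21.45 + 66 @ $20.80 = $3,569.85
Total COGS = $6,828.20 + $5,766.35 + $3,569.85 = $16,164.40
Ending inventory: 215 @ $20.80 = $4,472.00

215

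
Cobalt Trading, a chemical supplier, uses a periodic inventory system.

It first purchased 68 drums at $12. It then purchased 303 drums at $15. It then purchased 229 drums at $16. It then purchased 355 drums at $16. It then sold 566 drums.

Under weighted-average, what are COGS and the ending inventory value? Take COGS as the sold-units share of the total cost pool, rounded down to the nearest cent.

Sale 1, sell 566: 566/955 × $14,705.00 → $8,715.21
Ending inventory (cost pool remaining) = $5,989.79
Check: goods available $14,705.00 = COGS $8,715.21 + ending $5,989.79

COGS = $8,715.21; ending inventory = $5,989.79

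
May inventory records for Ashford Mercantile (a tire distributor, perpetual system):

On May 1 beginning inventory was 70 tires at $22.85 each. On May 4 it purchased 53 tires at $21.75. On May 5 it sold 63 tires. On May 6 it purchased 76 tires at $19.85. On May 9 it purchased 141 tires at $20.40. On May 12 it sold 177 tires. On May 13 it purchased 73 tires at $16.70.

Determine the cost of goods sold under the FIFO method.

COGS = $5,097.25

May 5, 63 sold [FIFO — oldest first]: 63 @ $22.85 = $1,439.55
May 12, 177 sold [FIFO — oldest first]: 7 @ $22.85 + 53 @ $21.75 + 76 @ $19.85 + 41 @ $20.40 = $3,657.70
Total COGS = $1,439.55 + $3,657.70 = $5,097.25
Ending inventory: 100 @ $20.40 + 73 @ $16.70 = $3,259.10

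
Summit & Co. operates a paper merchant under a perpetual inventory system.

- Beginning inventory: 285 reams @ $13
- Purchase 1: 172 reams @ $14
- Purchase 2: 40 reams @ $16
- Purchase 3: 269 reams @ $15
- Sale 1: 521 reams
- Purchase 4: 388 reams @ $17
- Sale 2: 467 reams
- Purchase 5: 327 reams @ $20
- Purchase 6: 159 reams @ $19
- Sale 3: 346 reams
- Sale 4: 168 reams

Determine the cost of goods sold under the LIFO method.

Sale 1 (521) [LIFO — newest first]: 269 @ $15 + 40 @ $16 + 172 @ $14 + 40 @ $13 = $7,603
Sale 2 (467) [LIFO — newest first]: 388 @ $17 + 79 @ $13 = $7,623
Sale 3 (346) [LIFO — newest first]: 159 @ $19 + 187 @ $20 = $6,761
Sale 4 (168) [LIFO — newest first]: 140 @ $20 + 28 @ $13 = $3,164
Total COGS = $7,603 + $7,623 + $6,761 + $3,164 = $25,151
Ending inventory: 138 @ $13 = $1,794

COGS = $25,151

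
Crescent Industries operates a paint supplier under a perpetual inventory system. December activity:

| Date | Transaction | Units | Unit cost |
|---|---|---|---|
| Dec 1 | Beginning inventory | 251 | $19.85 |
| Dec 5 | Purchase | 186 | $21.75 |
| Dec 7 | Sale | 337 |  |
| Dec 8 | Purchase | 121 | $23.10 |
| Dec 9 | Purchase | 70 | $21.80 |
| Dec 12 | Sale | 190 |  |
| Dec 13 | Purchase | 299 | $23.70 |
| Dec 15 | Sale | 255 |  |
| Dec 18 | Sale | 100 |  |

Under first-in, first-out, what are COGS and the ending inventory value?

COGS = $19,368.75; ending inventory = $1,066.50

Dec 7, 337 sold [FIFO — oldest first]: 251 @ $19.85 + 86 @ $21.75 = $6,852.85
Dec 12, 190 sold [FIFO — oldest first]: 100 @ $21.75 + 90 @ $23.10 = $4,254.00
Dec 15, 255 sold [FIFO — oldest first]: 31 @ $23.10 + 70 @ $21.80 + 154 @ $23.70 = $5,891.90
Dec 18, 100 sold [FIFO — oldest first]: 100 @ $23.70 = $2,370.00
Total COGS = $6,852.85 + $4,254.00 + $5,891.90 + $2,370.00 = $19,368.75
Ending inventory: 45 @ $23.70 = $1,066.50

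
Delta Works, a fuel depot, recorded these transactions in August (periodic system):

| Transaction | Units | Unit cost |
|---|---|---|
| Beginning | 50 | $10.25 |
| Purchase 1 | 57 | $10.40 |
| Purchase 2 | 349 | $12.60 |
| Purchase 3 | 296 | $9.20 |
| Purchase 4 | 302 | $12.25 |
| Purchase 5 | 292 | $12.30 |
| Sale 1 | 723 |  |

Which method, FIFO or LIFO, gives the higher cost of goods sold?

LIFO

FIFO COGS: 50 @ $10.25 + 57 @ $10.40 + 349 @ $12.60 + 267 @ $9.20 = $7,959.10
LIFO COGS: 292 @ $12.30 + 302 @ $12.25 + 129 @ $9.20 = $8,477.90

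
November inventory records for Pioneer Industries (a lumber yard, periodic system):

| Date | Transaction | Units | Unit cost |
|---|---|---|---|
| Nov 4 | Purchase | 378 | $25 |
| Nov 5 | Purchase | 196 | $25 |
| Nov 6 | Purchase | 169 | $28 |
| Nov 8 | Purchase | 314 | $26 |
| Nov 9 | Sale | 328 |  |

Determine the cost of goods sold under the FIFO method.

Nov 9, 328 sold [FIFO — oldest first]: 328 @ $25 = $8,200
Ending inventory: 50 @ $25 + 196 @ $25 + 169 @ $28 + 314 @ $26 = $19,046

COGS = $8,200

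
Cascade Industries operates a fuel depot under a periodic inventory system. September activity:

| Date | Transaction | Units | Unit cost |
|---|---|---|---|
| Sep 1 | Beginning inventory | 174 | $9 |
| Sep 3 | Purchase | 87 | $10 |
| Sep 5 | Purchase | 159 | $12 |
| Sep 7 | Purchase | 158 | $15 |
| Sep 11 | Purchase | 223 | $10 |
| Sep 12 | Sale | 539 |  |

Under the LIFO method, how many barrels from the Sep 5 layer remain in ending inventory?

Sep 12, 539 sold [LIFO — newest first]: 223 @ $10 + 158 @ $15 + 158 @ $12 = $6,496
Ending inventory: 174 @ $9 + 87 @ $10 + 1 @ $12 = $2,448

1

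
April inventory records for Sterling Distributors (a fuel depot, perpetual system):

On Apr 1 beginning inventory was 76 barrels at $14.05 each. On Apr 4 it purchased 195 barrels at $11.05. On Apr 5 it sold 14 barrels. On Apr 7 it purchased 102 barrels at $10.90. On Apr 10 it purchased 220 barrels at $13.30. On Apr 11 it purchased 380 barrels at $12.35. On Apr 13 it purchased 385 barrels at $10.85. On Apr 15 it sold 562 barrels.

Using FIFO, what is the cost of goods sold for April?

Apr 5, 14 sold [FIFO — oldest first]: 14 @ $14.05 = $196.70
Apr 15, 562 sold [FIFO — oldest first]: 62 @ $14.05 + 195 @ $11.05 + 102 @ $10.90 + 203 @ $13.30 = $6,837.55
Total COGS = $196.70 + $6,837.55 = $7,034.25
Ending inventory: 17 @ $13.30 + 380 @ $12.35 + 385 @ $10.85 = $9,096.35

COGS = $7,034.25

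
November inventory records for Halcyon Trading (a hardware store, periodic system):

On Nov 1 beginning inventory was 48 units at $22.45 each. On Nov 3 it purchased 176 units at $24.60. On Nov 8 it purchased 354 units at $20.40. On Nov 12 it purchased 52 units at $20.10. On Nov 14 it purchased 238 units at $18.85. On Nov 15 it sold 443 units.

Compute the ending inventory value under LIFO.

Nov 15, 443 sold [LIFO — newest first]: 238 @ $18.85 + 52 @ $20.10 + 153 @ $20.40 = $8,652.70
Ending inventory: 48 @ $22.45 + 176 @ $24.60 + 201 @ $20.40 = $9,507.60

Ending inventory = $9,507.60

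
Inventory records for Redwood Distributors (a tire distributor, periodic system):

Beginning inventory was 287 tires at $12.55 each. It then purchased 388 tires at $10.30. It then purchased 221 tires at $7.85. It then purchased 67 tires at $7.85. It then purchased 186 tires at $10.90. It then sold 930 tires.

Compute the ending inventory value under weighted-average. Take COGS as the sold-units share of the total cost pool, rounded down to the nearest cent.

Sale 1, sell 930: 930/1149 × $11,886.45 → $9,620.88
Ending inventory (cost pool remaining) = $2,265.57
Check: goods available $11,886.45 = COGS $9,620.88 + ending $2,265.57

Ending inventory = $2,265.57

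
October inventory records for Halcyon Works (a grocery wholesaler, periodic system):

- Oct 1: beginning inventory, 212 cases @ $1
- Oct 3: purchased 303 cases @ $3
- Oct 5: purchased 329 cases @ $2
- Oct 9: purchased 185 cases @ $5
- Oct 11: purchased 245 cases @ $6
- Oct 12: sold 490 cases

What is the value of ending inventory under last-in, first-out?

Ending inventory = $1,659

Oct 12, 490 sold [LIFO — newest first]: 245 @ $6 + 185 @ $5 + 60 @ $2 = $2,515
Ending inventory: 212 @ $1 + 303 @ $3 + 269 @ $2 = $1,659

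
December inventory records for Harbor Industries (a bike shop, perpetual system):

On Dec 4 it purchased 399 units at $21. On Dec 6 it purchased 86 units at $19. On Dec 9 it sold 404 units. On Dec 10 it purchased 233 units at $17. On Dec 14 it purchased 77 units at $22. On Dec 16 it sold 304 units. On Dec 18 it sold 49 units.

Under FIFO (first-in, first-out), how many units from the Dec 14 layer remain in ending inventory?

Dec 9, 404 sold [FIFO — oldest first]: 399 @ $21 + 5 @ $19 = $8,474
Dec 16, 304 sold [FIFO — oldest first]: 81 @ $19 + 223 @ $17 = $5,330
Dec 18, 49 sold [FIFO — oldest first]: 10 @ $17 + 39 @ $22 = $1,028
Total COGS = $8,474 + $5,330 + $1,028 = $14,832
Ending inventory: 38 @ $22 = $836
Check: goods available $15,668 = COGS $14,832 + ending $836

38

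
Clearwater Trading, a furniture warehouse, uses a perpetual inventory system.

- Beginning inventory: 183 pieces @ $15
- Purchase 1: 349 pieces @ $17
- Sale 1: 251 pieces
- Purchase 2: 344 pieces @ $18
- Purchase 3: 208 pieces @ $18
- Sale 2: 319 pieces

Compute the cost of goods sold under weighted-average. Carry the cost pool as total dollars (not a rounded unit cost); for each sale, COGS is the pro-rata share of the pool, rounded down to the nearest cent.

After Beginning: 183 on hand, pool $2,745.00 (≈ $15.0000 each)
After Purchase 1: 532 on hand, pool $8,678.00 (≈ $16.3120 each)
Sale 1, sell 251: 251/532 × $8,678.00 → $4,094.31
After Purchase 2: 625 on hand, pool $10,775.69 (≈ $17.2411 each)
After Purchase 3: 833 on hand, pool $14,519.69 (≈ $17.4306 each)
Sale 2, sell 319: 319/833 × $14,519.69 → $5,560.36
Total COGS = $4,094.31 + $5,560.36 = $9,654.67
Ending inventory (cost pool remaining) = $8,959.33

COGS = $9,654.67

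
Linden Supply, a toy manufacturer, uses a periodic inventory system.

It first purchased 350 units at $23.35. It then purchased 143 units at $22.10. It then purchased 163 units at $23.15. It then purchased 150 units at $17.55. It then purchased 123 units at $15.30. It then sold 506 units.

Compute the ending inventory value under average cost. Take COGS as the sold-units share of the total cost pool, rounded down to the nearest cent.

Ending inventory = $8,933.84

Sale 1, sell 506: 506/929 × $19,620.65 → $10,686.81
Ending inventory (cost pool remaining) = $8,933.84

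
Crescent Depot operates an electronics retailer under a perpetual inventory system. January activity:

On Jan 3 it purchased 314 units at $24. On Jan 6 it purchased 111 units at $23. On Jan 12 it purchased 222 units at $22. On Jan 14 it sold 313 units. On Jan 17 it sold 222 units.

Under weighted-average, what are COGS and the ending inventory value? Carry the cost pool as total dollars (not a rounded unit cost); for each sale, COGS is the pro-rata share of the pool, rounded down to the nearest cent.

After Jan 3: 314 on hand, pool $7,536.00 (≈ $24.0000 each)
After Jan 6: 425 on hand, pool $10,089.00 (≈ $23.7388 each)
After Jan 12: 647 on hand, pool $14,973.00 (≈ $23.1422 each)
Jan 14, sell 313: 313/647 × $14,973.00 → $7,243.50
Jan 17, sell 222: 222/334 × $7,729.50 → $5,137.57
Total COGS = $7,243.50 + $5,137.57 = $12,381.07
Ending inventory (cost pool remaining) = $2,591.93
Check: goods available $14,973.00 = COGS $12,381.07 + ending $2,591.93

COGS = $12,381.07; ending inventory = $2,591.93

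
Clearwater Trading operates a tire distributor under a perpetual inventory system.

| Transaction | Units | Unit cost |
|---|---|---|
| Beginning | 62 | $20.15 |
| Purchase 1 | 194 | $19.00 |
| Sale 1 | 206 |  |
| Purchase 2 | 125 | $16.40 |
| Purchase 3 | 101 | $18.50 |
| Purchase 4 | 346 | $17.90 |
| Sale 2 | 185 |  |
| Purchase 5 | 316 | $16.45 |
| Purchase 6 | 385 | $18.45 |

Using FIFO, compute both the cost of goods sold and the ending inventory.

Sale 1 (206) [FIFO — oldest first]: 62 @ $20.15 + 144 @ $19.00 = $3,985.30
Sale 2 (185) [FIFO — oldest first]: 50 @ $19.00 + 125 @ $16.40 + 10 @ $18.50 = $3,185.00
Total COGS = $3,985.30 + $3,185.00 = $7,170.30
Ending inventory: 91 @ $18.50 + 346 @ $17.90 + 316 @ $16.45 + 385 @ $18.45 = $20,178.35

COGS = $7,170.30; ending inventory = $20,178.35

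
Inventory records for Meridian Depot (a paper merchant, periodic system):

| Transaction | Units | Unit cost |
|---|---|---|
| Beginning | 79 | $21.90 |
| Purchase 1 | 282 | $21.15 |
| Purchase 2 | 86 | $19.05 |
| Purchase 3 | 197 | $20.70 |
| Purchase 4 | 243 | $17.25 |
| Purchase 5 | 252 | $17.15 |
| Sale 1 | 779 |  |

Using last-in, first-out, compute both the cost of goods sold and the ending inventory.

Sale 1 (779) [LIFO — newest first]: 252 @ $17.15 + 243 @ $17.25 + 197 @ $20.70 + 86 @ $19.05 + 1 @ $21.15 = $14,250.90
Ending inventory: 79 @ $21.90 + 281 @ $21.15 = $7,673.25
Check: goods available $21,924.15 = COGS $14,250.90 + ending $7,673.25

COGS = $14,250.90; ending inventory = $7,673.25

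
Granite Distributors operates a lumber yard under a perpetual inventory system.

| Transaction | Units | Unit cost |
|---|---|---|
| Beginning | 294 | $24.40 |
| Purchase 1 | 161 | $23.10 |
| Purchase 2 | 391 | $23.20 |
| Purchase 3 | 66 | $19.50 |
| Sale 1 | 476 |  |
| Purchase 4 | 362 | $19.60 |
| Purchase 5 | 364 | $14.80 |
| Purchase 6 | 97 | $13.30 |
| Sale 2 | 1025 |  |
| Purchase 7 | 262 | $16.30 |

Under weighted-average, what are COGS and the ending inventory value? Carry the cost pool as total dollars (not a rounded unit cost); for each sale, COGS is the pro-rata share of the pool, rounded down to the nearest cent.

After Beginning: 294 on hand, pool $7,173.60 (≈ $24.4000 each)
After Purchase 1: 455 on hand, pool $10,892.70 (≈ $23.9400 each)
After Purchase 2: 846 on hand, pool $19,963.90 (≈ $23.5980 each)
After Purchase 3: 912 on hand, pool $21,250.90 (≈ $23.3014 each)
Sale 1, sell 476: 476/912 × $21,250.90 → $11,091.47
After Purchase 4: 798 on hand, pool $17,254.63 (≈ $21.6223 each)
After Purchase 5: 1162 on hand, pool $22,641.83 (≈ $19.4852 each)
After Purchase 6: 1259 on hand, pool $23,931.93 (≈ $19.0087 each)
Sale 2, sell 1025: 1025/1259 × $23,931.93 → $19,483.89
After Purchase 7: 496 on hand, pool $8,718.64 (≈ $17.5779 each)
Total COGS = $11,091.47 + $19,483.89 = $30,575.36
Ending inventory (cost pool remaining) = $8,718.64
Check: goods available $39,294.00 = COGS $30,575.36 + ending $8,718.64

COGS = $30,575.36; ending inventory = $8,718.64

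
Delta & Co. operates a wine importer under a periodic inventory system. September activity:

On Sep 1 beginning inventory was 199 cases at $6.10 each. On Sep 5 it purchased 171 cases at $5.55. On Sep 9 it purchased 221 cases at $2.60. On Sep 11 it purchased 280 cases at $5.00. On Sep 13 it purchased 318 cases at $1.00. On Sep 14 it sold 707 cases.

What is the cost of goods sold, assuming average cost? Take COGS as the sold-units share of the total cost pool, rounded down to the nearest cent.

Sep 14, sell 707: 707/1189 × $4,455.55 → $2,649.34
Ending inventory (cost pool remaining) = $1,806.21
Check: goods available $4,455.55 = COGS $2,649.34 + ending $1,806.21

COGS = $2,649.34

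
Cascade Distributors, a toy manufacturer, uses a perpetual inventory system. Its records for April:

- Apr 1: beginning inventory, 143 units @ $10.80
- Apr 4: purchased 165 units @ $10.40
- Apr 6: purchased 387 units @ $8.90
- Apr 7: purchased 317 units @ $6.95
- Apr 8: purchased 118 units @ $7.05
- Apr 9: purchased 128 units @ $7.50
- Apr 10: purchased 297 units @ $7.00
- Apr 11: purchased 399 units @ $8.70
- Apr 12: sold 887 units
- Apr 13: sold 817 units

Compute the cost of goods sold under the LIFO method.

Apr 12, 887 sold [LIFO — newest first]: 399 @ $8.70 + 297 @ $7.00 + 128 @ $7.50 + 63 @ $7.05 = $6,954.45
Apr 13, 817 sold [LIFO — newest first]: 55 @ $7.05 + 317 @ $6.95 + 387 @ $8.90 + 58 @ $10.40 = $6,638.40
Total COGS = $6,954.45 + $6,638.40 = $13,592.85
Ending inventory: 143 @ $10.80 + 107 @ $10.40 = $2,657.20
Check: goods available $16,250.05 = COGS $13,592.85 + ending $2,657.20

COGS = $13,592.85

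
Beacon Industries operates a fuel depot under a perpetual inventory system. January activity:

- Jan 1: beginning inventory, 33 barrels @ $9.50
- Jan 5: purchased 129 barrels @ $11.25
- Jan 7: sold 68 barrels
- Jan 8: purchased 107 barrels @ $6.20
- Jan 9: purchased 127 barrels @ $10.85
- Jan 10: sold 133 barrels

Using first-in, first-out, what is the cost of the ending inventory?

Jan 7, 68 sold [FIFO — oldest first]: 33 @ $9.50 + 35 @ $11.25 = $707.25
Jan 10, 133 sold [FIFO — oldest first]: 94 @ $11.25 + 39 @ $6.20 = $1,299.30
Total COGS = $707.25 + $1,299.30 = $2,006.55
Ending inventory: 68 @ $6.20 + 127 @ $10.85 = $1,799.55
Check: goods available $3,806.10 = COGS $2,006.55 + ending $1,799.55

Ending inventory = $1,799.55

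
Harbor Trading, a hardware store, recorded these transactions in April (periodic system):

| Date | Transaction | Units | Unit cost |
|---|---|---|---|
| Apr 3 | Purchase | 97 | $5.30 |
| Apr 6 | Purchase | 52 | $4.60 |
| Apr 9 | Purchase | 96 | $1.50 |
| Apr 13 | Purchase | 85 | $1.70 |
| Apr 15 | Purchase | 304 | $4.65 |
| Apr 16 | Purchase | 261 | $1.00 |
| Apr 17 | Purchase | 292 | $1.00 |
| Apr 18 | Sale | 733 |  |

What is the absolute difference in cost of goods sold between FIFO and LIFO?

$1,164.40

FIFO COGS: 97 @ $5.30 + 52 @ $4.60 + 96 @ $1.50 + 85 @ $1.70 + 304 @ $4.65 + 99 @ $1.00 = $2,554.40
LIFO COGS: 292 @ $1.00 + 261 @ $1.00 + 180 @ $4.65 = $1,390.00
Difference = |$2,554.40 − $1,390.00| = $1,164.40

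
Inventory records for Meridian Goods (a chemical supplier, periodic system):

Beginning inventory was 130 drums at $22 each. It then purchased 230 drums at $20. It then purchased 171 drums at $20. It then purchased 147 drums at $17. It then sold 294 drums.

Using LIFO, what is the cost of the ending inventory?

Sale 1 (294) [LIFO — newest first]: 147 @ $17 + 147 @ $20 = $5,439
Ending inventory: 130 @ $22 + 230 @ $20 + 24 @ $20 = $7,940

Ending inventory = $7,940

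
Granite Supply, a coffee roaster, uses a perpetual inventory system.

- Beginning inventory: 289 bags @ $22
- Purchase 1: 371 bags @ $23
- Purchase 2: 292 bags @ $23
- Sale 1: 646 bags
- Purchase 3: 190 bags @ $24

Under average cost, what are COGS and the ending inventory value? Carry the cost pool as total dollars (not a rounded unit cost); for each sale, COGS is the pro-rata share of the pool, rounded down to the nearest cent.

After Beginning: 289 on hand, pool $6,358.00 (≈ $22.0000 each)
After Purchase 1: 660 on hand, pool $14,891.00 (≈ $22.5621 each)
After Purchase 2: 952 on hand, pool $21,607.00 (≈ $22.6964 each)
Sale 1, sell 646: 646/952 × $21,607.00 → $14,661.89
After Purchase 3: 496 on hand, pool $11,505.11 (≈ $23.1958 each)
Ending inventory (cost pool remaining) = $11,505.11
Check: goods available $26,167.00 = COGS $14,661.89 + ending $11,505.11

COGS = $14,661.89; ending inventory = $11,505.11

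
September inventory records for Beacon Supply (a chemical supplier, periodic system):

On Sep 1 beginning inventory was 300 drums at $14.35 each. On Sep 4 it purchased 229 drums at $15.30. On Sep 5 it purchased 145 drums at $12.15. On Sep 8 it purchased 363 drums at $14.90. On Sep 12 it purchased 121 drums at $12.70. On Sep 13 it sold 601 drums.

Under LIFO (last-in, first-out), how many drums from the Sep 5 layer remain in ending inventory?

28

Sep 13, 601 sold [LIFO — newest first]: 121 @ $12.70 + 363 @ $14.90 + 117 @ $12.15 = $8,366.95
Ending inventory: 300 @ $14.35 + 229 @ $15.30 + 28 @ $12.15 = $8,148.90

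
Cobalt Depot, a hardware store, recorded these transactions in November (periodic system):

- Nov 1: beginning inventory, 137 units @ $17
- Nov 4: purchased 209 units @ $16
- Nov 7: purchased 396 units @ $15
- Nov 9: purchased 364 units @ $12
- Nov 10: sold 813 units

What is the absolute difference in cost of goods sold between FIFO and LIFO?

$1,309

FIFO COGS: 137 @ $17 + 209 @ $16 + 396 @ $15 + 71 @ $12 = $12,465
LIFO COGS: 364 @ $12 + 396 @ $15 + 53 @ $16 = $11,156
Difference = |$12,465 − $11,156| = $1,309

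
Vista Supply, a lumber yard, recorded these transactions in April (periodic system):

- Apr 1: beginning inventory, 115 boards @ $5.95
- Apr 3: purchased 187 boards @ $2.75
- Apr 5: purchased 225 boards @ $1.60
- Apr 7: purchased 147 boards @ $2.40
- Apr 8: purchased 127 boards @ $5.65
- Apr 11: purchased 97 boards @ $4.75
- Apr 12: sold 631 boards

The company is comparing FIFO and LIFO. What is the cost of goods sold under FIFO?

COGS = $1,808.10

FIFO COGS: 115 @ $5.95 + 187 @ $2.75 + 225 @ $1.60 + 104 @ $2.40 = $1,808.10
LIFO COGS: 97 @ $4.75 + 127 @ $5.65 + 147 @ $2.40 + 225 @ $1.60 + 35 @ $2.75 = $1,987.35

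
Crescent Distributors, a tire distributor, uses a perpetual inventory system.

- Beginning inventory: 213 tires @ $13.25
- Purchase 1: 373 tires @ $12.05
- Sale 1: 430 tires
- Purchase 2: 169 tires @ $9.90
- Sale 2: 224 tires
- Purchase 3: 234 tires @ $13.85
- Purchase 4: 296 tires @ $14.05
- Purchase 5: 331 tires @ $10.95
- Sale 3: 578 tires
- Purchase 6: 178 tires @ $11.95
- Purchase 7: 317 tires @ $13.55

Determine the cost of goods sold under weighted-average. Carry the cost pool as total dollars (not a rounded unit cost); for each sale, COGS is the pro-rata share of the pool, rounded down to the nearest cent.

After Beginning: 213 on hand, pool $2,822.25 (≈ $13.2500 each)
After Purchase 1: 586 on hand, pool $7,316.90 (≈ $12.4862 each)
Sale 1, sell 430: 430/586 × $7,316.90 → $5,369.05
After Purchase 2: 325 on hand, pool $3,620.95 (≈ $11.1414 each)
Sale 2, sell 224: 224/325 × $3,620.95 → $2,495.67
After Purchase 3: 335 on hand, pool $4,366.18 (≈ $13.0334 each)
After Purchase 4: 631 on hand, pool $8,524.98 (≈ $13.5103 each)
After Purchase 5: 962 on hand, pool $12,149.43 (≈ $12.6293 each)
Sale 3, sell 578: 578/962 × $12,149.43 → $7,299.76
After Purchase 6: 562 on hand, pool $6,976.77 (≈ $12.4142 each)
After Purchase 7: 879 on hand, pool $11,272.12 (≈ $12.8238 each)
Total COGS = $5,369.05 + $2,495.67 + $7,299.76 = $15,164.48
Ending inventory (cost pool remaining) = $11,272.12

COGS = $15,164.48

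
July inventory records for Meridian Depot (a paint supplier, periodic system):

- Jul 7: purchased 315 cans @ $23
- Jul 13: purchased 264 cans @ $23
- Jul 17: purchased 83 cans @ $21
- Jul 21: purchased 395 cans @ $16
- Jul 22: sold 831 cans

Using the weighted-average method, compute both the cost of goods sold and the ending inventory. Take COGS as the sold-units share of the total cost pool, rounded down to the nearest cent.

Jul 22, sell 831: 831/1057 × $21,380.00 → $16,808.68
Ending inventory (cost pool remaining) = $4,571.32
Check: goods available $21,380.00 = COGS $16,808.68 + ending $4,571.32

COGS = $16,808.68; ending inventory = $4,571.32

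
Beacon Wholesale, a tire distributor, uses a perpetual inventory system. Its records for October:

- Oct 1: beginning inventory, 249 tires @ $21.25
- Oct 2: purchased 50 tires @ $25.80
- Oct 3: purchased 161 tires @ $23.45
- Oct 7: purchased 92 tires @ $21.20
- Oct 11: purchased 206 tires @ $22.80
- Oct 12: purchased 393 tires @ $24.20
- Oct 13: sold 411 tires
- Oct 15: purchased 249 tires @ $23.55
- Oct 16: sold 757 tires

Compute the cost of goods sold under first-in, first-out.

COGS = $26,914.85

Oct 13, 411 sold [FIFO — oldest first]: 249 @ $21.25 + 50 @ $25.80 + 112 @ $23.45 = $9,207.65
Oct 16, 757 sold [FIFO — oldest first]: 49 @ $23.45 + 92 @ $21.20 + 206 @ $22.80 + 393 @ $24.20 + 17 @ $23.55 = $17,707.20
Total COGS = $9,207.65 + $17,707.20 = $26,914.85
Ending inventory: 232 @ $23.55 = $5,463.60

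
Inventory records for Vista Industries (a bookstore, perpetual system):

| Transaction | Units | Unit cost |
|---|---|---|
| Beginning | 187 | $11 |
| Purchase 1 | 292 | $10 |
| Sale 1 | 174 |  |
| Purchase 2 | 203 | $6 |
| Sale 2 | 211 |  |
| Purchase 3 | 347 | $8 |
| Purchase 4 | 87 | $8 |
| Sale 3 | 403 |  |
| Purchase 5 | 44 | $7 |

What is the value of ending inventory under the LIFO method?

Sale 1 (174) [LIFO — newest first]: 174 @ $10 = $1,740
Sale 2 (211) [LIFO — newest first]: 203 @ $6 + 8 @ $10 = $1,298
Sale 3 (403) [LIFO — newest first]: 87 @ $8 + 316 @ $8 = $3,224
Total COGS = $1,740 + $1,298 + $3,224 = $6,262
Ending inventory: 187 @ $11 + 110 @ $10 + 31 @ $8 + 44 @ $7 = $3,713

Ending inventory = $3,713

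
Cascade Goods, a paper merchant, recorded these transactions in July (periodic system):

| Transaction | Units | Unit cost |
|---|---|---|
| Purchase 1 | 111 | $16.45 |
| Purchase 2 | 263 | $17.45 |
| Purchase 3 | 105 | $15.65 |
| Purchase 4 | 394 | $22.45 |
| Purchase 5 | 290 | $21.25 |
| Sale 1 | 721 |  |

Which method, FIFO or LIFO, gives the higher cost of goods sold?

LIFO

FIFO COGS: 111 @ $16.45 + 263 @ $17.45 + 105 @ $15.65 + 242 @ $22.45 = $13,491.45
LIFO COGS: 290 @ $21.25 + 394 @ $22.45 + 37 @ $15.65 = $15,586.85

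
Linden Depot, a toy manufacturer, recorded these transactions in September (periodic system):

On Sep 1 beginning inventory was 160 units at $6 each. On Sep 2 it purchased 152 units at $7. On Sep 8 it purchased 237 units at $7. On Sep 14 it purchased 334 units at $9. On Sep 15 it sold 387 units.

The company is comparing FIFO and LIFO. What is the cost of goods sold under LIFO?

FIFO COGS: 160 @ $6 + 152 @ $7 + 75 @ $7 = $2,549
LIFO COGS: 334 @ $9 + 53 @ $7 = $3,377

COGS = $3,377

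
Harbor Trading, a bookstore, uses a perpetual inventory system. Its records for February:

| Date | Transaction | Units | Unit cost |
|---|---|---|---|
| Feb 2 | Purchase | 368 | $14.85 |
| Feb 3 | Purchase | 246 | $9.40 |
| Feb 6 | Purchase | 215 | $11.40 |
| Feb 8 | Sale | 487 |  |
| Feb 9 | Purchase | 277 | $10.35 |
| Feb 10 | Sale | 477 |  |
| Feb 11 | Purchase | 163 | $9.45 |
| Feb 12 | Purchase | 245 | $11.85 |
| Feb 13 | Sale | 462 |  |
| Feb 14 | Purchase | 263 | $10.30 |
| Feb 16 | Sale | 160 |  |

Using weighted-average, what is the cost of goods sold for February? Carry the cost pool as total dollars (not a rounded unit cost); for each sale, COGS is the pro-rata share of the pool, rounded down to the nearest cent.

After Feb 2: 368 on hand, pool $5,464.80 (≈ $14.8500 each)
After Feb 3: 614 on hand, pool $7,777.20 (≈ $12.6664 each)
After Feb 6: 829 on hand, pool $10,228.20 (≈ $12.3380 each)
Feb 8, sell 487: 487/829 × $10,228.20 → $6,008.60
After Feb 9: 619 on hand, pool $7,086.55 (≈ $11.4484 each)
Feb 10, sell 477: 477/619 × $7,086.55 → $5,460.87
After Feb 11: 305 on hand, pool $3,166.03 (≈ $10.3804 each)
After Feb 12: 550 on hand, pool $6,069.28 (≈ $11.0351 each)
Feb 13, sell 462: 462/550 × $6,069.28 → $5,098.19
After Feb 14: 351 on hand, pool $3,679.99 (≈ $10.4843 each)
Feb 16, sell 160: 160/351 × $3,679.99 → $1,677.48
Total COGS = $6,008.60 + $5,460.87 + $5,098.19 + $1,677.48 = $18,245.14
Ending inventory (cost pool remaining) = $2,002.51
Check: goods available $20,247.65 = COGS $18,245.14 + ending $2,002.51

COGS = $18,245.14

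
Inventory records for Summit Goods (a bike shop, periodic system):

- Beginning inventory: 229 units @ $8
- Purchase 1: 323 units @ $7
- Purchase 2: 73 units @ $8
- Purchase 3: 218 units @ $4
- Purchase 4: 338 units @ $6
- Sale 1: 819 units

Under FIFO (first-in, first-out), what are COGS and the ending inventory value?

COGS = $5,453; ending inventory = $2,124

Sale 1 (819) [FIFO — oldest first]: 229 @ $8 + 323 @ $7 + 73 @ $8 + 194 @ $4 = $5,453
Ending inventory: 24 @ $4 + 338 @ $6 = $2,124
Check: goods available $7,577 = COGS $5,453 + ending $2,124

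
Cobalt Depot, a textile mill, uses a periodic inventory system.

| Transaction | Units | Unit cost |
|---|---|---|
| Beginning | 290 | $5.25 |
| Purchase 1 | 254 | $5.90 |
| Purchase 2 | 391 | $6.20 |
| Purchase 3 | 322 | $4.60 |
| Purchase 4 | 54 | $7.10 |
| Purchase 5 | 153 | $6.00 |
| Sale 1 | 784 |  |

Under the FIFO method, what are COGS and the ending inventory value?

COGS = $4,509.10; ending inventory = $3,718.80

Sale 1 (784) [FIFO — oldest first]: 290 @ $5.25 + 254 @ $5.90 + 240 @ $6.20 = $4,509.10
Ending inventory: 151 @ $6.20 + 322 @ $4.60 + 54 @ $7.10 + 153 @ $6.00 = $3,718.80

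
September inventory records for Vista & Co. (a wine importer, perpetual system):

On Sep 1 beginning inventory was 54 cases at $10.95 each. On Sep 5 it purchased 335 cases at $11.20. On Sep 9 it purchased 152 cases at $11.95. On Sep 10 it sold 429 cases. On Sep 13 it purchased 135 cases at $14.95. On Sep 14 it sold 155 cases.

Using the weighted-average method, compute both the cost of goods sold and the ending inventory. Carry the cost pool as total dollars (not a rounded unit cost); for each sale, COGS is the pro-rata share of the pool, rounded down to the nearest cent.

After Sep 1: 54 on hand, pool $591.30 (≈ $10.9500 each)
After Sep 5: 389 on hand, pool $4,343.30 (≈ $11.1653 each)
After Sep 9: 541 on hand, pool $6,159.70 (≈ $11.3858 each)
Sep 10, sell 429: 429/541 × $6,159.70 → $4,884.49
After Sep 13: 247 on hand, pool $3,293.46 (≈ $13.3338 each)
Sep 14, sell 155: 155/247 × $3,293.46 → $2,066.74
Total COGS = $4,884.49 + $2,066.74 = $6,951.23
Ending inventory (cost pool remaining) = $1,226.72

COGS = $6,951.23; ending inventory = $1,226.72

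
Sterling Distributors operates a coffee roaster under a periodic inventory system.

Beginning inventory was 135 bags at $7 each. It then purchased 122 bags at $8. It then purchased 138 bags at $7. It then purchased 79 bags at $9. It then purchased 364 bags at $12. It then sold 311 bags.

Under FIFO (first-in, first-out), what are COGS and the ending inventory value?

Sale 1 (311) [FIFO — oldest first]: 135 @ $7 + 122 @ $8 + 54 @ $7 = $2,299
Ending inventory: 84 @ $7 + 79 @ $9 + 364 @ $12 = $5,667

COGS = $2,299; ending inventory = $5,667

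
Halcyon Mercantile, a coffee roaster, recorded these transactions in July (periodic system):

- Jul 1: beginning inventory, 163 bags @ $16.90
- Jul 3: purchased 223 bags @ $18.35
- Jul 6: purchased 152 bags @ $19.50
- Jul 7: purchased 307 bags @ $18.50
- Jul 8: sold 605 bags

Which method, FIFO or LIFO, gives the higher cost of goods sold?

LIFO

FIFO COGS: 163 @ $16.90 + 223 @ $18.35 + 152 @ $19.50 + 67 @ $18.50 = $11,050.25
LIFO COGS: 307 @ $18.50 + 152 @ $19.50 + 146 @ $18.35 = $11,322.60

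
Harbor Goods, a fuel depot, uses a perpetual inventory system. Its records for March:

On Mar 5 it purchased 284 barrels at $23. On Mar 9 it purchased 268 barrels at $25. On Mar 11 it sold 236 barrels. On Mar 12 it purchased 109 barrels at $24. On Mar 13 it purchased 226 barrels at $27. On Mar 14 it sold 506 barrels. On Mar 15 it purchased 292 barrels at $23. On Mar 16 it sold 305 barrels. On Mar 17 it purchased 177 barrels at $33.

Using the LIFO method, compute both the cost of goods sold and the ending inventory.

Mar 11, 236 sold [LIFO — newest first]: 236 @ $25 = $5,900
Mar 14, 506 sold [LIFO — newest first]: 226 @ $27 + 109 @ $24 + 32 @ $25 + 139 @ $23 = $12,715
Mar 16, 305 sold [LIFO — newest first]: 292 @ $23 + 13 @ $23 = $7,015
Total COGS = $5,900 + $12,715 + $7,015 = $25,630
Ending inventory: 132 @ $23 + 177 @ $33 = $8,877

COGS = $25,630; ending inventory = $8,877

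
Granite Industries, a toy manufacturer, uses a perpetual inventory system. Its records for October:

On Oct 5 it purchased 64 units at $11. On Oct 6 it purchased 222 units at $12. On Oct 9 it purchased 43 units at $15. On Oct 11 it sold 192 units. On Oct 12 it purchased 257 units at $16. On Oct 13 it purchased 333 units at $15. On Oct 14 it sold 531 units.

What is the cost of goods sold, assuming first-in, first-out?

COGS = $10,180

Oct 11, 192 sold [FIFO — oldest first]: 64 @ $11 + 128 @ $12 = $2,240
Oct 14, 531 sold [FIFO — oldest first]: 94 @ $12 + 43 @ $15 + 257 @ $16 + 137 @ $15 = $7,940
Total COGS = $2,240 + $7,940 = $10,180
Ending inventory: 196 @ $15 = $2,940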